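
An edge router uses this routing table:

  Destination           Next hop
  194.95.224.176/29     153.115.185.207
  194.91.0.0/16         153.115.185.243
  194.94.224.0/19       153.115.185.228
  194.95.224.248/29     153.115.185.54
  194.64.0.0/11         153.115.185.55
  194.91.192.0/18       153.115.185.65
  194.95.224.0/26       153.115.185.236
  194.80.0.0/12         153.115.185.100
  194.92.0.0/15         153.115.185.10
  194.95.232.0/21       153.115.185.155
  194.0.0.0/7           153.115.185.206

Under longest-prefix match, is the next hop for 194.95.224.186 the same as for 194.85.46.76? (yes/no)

194.95.224.186: longest match 194.80.0.0/12 -> 153.115.185.100
194.85.46.76: longest match 194.80.0.0/12 -> 153.115.185.100

yes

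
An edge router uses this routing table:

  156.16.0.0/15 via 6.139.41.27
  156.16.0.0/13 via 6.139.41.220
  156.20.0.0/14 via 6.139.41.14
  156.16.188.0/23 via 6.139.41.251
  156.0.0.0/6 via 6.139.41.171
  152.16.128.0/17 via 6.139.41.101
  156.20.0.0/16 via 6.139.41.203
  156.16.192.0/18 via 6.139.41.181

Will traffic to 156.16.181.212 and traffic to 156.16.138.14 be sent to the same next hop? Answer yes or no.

156.16.181.212: longest match 156.16.0.0/15 -> 6.139.41.27
156.16.138.14: longest match 156.16.0.0/15 -> 6.139.41.27

yes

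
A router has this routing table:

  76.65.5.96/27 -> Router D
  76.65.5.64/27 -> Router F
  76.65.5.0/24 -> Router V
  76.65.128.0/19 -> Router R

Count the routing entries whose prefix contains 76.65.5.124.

2

Prefixes containing 76.65.5.124:
  76.65.5.0/24 (76.65.5.0 - 76.65.5.255)
  76.65.5.96/27 (76.65.5.96 - 76.65.5.127)
Total matching entries: 2.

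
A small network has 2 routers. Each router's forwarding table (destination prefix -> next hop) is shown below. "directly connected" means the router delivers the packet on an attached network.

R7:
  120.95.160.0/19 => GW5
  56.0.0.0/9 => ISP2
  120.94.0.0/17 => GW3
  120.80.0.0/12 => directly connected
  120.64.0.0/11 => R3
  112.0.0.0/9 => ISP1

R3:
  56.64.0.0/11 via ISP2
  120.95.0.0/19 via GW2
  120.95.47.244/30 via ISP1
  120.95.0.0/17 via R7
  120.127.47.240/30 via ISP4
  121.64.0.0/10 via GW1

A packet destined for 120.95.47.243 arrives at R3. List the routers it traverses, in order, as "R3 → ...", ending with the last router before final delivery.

At R3: longest match for 120.95.47.243 is 120.95.0.0/17 -> R7
At R7: longest match for 120.95.47.243 is 120.80.0.0/12 -> directly connected

R3 → R7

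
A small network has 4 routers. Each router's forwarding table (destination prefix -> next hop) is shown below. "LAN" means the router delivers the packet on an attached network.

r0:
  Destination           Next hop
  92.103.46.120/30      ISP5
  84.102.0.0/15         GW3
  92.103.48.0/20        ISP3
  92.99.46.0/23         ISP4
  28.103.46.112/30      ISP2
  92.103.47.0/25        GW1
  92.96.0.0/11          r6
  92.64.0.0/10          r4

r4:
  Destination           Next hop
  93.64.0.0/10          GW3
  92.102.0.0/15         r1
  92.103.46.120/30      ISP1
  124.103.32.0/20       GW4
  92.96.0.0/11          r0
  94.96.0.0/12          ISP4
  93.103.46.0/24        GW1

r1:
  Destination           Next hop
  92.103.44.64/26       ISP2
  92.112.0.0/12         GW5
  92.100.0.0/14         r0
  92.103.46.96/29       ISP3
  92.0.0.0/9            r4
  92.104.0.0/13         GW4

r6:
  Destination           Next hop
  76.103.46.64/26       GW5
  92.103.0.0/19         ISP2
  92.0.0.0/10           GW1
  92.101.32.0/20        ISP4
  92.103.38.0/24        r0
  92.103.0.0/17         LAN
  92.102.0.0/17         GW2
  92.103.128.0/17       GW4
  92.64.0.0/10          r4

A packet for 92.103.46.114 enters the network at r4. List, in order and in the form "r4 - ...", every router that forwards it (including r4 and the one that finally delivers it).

r4 - r1 - r0 - r6

At r4: longest match for 92.103.46.114 is 92.102.0.0/15 -> r1
At r1: longest match for 92.103.46.114 is 92.100.0.0/14 -> r0
At r0: longest match for 92.103.46.114 is 92.96.0.0/11 -> r6
At r6: longest match for 92.103.46.114 is 92.103.0.0/17 -> LAN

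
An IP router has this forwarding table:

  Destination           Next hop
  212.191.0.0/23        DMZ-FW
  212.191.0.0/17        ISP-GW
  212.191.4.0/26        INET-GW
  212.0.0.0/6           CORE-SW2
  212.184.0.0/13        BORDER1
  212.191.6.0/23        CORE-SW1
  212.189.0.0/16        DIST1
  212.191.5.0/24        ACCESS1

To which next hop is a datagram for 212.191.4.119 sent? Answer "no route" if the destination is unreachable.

ISP-GW

Routes whose prefix contains 212.191.4.119:
  212.0.0.0/6 (212.0.0.0 - 215.255.255.255) -> CORE-SW2
  212.184.0.0/13 (212.184.0.0 - 212.191.255.255) -> BORDER1
  212.191.0.0/17 (212.191.0.0 - 212.191.127.255) -> ISP-GW
More-specific entries that do NOT match:
  212.191.4.0/26 (212.191.4.0 - 212.191.4.63) does not contain 212.191.4.119
  212.191.5.0/24 (212.191.5.0 - 212.191.5.255) does not contain 212.191.4.119
  212.191.0.0/23 (212.191.0.0 - 212.191.1.255) does not contain 212.191.4.119
  212.191.6.0/23 (212.191.6.0 - 212.191.7.255) does not contain 212.191.4.119
Longest matching prefix is /17 -> next hop ISP-GW.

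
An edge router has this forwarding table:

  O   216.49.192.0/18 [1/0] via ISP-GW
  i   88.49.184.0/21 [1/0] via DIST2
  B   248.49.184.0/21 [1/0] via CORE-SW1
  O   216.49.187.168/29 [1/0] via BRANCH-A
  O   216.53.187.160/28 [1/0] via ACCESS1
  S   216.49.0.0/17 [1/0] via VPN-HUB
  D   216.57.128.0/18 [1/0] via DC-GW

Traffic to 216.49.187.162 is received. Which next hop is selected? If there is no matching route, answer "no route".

No entry's prefix contains 216.49.187.162; there is no default route.

no route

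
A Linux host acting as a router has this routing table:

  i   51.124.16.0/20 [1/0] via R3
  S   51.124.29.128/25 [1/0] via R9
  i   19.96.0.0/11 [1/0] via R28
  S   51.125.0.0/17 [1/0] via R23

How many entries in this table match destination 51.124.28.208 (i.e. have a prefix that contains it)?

Prefixes containing 51.124.28.208:
  51.124.16.0/20 (51.124.16.0 - 51.124.31.255)
Total matching entries: 1.

1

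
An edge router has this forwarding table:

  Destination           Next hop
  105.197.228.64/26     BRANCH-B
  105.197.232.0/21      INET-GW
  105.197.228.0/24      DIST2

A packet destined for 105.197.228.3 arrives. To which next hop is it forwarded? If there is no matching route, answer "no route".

DIST2

Routes whose prefix contains 105.197.228.3:
  105.197.228.0/24 (105.197.228.0 - 105.197.228.255) -> DIST2
More-specific entries that do NOT match:
  105.197.228.64/26 (105.197.228.64 - 105.197.228.127) does not contain 105.197.228.3
Longest matching prefix is /24 -> next hop DIST2.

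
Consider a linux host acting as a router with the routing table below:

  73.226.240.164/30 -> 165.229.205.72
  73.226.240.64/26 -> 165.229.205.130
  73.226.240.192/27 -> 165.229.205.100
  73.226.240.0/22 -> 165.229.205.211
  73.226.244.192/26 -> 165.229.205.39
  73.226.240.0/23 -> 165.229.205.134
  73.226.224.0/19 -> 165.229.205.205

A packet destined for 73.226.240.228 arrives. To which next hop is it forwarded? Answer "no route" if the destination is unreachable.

Routes whose prefix contains 73.226.240.228:
  73.226.224.0/19 (73.226.224.0 - 73.226.255.255) -> 165.229.205.205
  73.226.240.0/22 (73.226.240.0 - 73.226.243.255) -> 165.229.205.211
  73.226.240.0/23 (73.226.240.0 - 73.226.241.255) -> 165.229.205.134
More-specific entries that do NOT match:
  73.226.240.164/30 (73.226.240.164 - 73.226.240.167) does not contain 73.226.240.228
  73.226.240.192/27 (73.226.240.192 - 73.226.240.223) does not contain 73.226.240.228
  73.226.240.64/26 (73.226.240.64 - 73.226.240.127) does not contain 73.226.240.228
  73.226.244.192/26 (73.226.244.192 - 73.226.244.255) does not contain 73.226.240.228
Longest matching prefix is /23 -> next hop 165.229.205.134.

165.229.205.134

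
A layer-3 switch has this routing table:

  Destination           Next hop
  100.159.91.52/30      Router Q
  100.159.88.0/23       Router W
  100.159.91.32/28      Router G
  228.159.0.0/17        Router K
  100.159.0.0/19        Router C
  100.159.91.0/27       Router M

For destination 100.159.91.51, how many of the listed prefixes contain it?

No listed prefix contains 100.159.91.51.
Total matching entries: 0.

0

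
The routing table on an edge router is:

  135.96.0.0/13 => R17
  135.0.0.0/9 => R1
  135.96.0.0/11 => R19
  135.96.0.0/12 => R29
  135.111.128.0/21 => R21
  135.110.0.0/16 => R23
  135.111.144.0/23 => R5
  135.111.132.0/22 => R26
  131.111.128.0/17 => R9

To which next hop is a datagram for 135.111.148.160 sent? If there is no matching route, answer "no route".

Routes whose prefix contains 135.111.148.160:
  135.0.0.0/9 (135.0.0.0 - 135.127.255.255) -> R1
  135.96.0.0/11 (135.96.0.0 - 135.127.255.255) -> R19
  135.96.0.0/12 (135.96.0.0 - 135.111.255.255) -> R29
More-specific entries that do NOT match:
  135.111.144.0/23 (135.111.144.0 - 135.111.145.255) does not contain 135.111.148.160
  135.111.132.0/22 (135.111.132.0 - 135.111.135.255) does not contain 135.111.148.160
  135.111.128.0/21 (135.111.128.0 - 135.111.135.255) does not contain 135.111.148.160
  131.111.128.0/17 (131.111.128.0 - 131.111.255.255) does not contain 135.111.148.160
  135.110.0.0/16 (135.110.0.0 - 135.110.255.255) does not contain 135.111.148.160
  135.96.0.0/13 (135.96.0.0 - 135.103.255.255) does not contain 135.111.148.160
Longest matching prefix is /12 -> next hop R29.

R29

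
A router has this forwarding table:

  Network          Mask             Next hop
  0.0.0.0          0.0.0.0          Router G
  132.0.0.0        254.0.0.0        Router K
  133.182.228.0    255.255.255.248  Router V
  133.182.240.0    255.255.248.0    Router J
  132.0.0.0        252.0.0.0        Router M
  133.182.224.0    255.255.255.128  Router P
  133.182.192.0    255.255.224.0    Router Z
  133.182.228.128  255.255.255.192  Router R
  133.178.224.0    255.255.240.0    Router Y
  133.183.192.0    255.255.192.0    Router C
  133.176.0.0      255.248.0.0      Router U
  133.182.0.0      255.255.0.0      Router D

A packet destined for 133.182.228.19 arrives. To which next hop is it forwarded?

Router D

Routes whose prefix contains 133.182.228.19:
  0.0.0.0/0 (default, matches everything) -> Router G
  132.0.0.0/6 (132.0.0.0 - 135.255.255.255) -> Router M
  132.0.0.0/7 (132.0.0.0 - 133.255.255.255) -> Router K
  133.176.0.0/13 (133.176.0.0 - 133.183.255.255) -> Router U
  133.182.0.0/16 (133.182.0.0 - 133.182.255.255) -> Router D
More-specific entries that do NOT match:
  133.182.228.0/29 (133.182.228.0 - 133.182.228.7) does not contain 133.182.228.19
  133.182.228.128/26 (133.182.228.128 - 133.182.228.191) does not contain 133.182.228.19
  133.182.224.0/25 (133.182.224.0 - 133.182.224.127) does not contain 133.182.228.19
  133.182.240.0/21 (133.182.240.0 - 133.182.247.255) does not contain 133.182.228.19
  133.178.224.0/20 (133.178.224.0 - 133.178.239.255) does not contain 133.182.228.19
  133.182.192.0/19 (133.182.192.0 - 133.182.223.255) does not contain 133.182.228.19
  133.183.192.0/18 (133.183.192.0 - 133.183.255.255) does not contain 133.182.228.19
Longest matching prefix is /16 -> next hop Router D.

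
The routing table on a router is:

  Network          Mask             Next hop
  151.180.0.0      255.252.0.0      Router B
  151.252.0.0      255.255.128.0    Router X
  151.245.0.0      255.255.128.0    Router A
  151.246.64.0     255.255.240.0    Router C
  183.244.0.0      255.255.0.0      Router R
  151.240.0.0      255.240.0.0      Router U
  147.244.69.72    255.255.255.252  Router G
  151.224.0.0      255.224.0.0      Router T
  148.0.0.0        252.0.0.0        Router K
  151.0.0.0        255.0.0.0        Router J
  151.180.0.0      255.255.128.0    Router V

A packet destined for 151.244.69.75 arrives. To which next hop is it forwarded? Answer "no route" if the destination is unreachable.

Router U

Routes whose prefix contains 151.244.69.75:
  148.0.0.0/6 (148.0.0.0 - 151.255.255.255) -> Router K
  151.0.0.0/8 (151.0.0.0 - 151.255.255.255) -> Router J
  151.224.0.0/11 (151.224.0.0 - 151.255.255.255) -> Router T
  151.240.0.0/12 (151.240.0.0 - 151.255.255.255) -> Router U
More-specific entries that do NOT match:
  147.244.69.72/30 (147.244.69.72 - 147.244.69.75) does not contain 151.244.69.75
  151.246.64.0/20 (151.246.64.0 - 151.246.79.255) does not contain 151.244.69.75
  151.252.0.0/17 (151.252.0.0 - 151.252.127.255) does not contain 151.244.69.75
  151.245.0.0/17 (151.245.0.0 - 151.245.127.255) does not contain 151.244.69.75
  151.180.0.0/17 (151.180.0.0 - 151.180.127.255) does not contain 151.244.69.75
  183.244.0.0/16 (183.244.0.0 - 183.244.255.255) does not contain 151.244.69.75
  151.180.0.0/14 (151.180.0.0 - 151.183.255.255) does not contain 151.244.69.75
Longest matching prefix is /12 -> next hop Router U.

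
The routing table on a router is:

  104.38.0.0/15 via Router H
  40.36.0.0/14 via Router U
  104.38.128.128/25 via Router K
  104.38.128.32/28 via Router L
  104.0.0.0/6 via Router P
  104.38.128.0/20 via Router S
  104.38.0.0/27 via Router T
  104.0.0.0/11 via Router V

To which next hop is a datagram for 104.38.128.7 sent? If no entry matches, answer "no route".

Routes whose prefix contains 104.38.128.7:
  104.0.0.0/6 (104.0.0.0 - 107.255.255.255) -> Router P
  104.38.0.0/15 (104.38.0.0 - 104.39.255.255) -> Router H
  104.38.128.0/20 (104.38.128.0 - 104.38.143.255) -> Router S
More-specific entries that do NOT match:
  104.38.128.32/28 (104.38.128.32 - 104.38.128.47) does not contain 104.38.128.7
  104.38.0.0/27 (104.38.0.0 - 104.38.0.31) does not contain 104.38.128.7
  104.38.128.128/25 (104.38.128.128 - 104.38.128.255) does not contain 104.38.128.7
Longest matching prefix is /20 -> next hop Router S.

Router S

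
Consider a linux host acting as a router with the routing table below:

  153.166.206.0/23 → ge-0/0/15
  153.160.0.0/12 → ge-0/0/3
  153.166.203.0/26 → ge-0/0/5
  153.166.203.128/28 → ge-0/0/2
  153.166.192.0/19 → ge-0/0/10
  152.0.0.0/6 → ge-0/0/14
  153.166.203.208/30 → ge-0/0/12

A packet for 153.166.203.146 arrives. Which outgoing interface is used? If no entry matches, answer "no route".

ge-0/0/10

Routes whose prefix contains 153.166.203.146:
  152.0.0.0/6 (152.0.0.0 - 155.255.255.255) -> ge-0/0/14
  153.160.0.0/12 (153.160.0.0 - 153.175.255.255) -> ge-0/0/3
  153.166.192.0/19 (153.166.192.0 - 153.166.223.255) -> ge-0/0/10
More-specific entries that do NOT match:
  153.166.203.208/30 (153.166.203.208 - 153.166.203.211) does not contain 153.166.203.146
  153.166.203.128/28 (153.166.203.128 - 153.166.203.143) does not contain 153.166.203.146
  153.166.203.0/26 (153.166.203.0 - 153.166.203.63) does not contain 153.166.203.146
  153.166.206.0/23 (153.166.206.0 - 153.166.207.255) does not contain 153.166.203.146
Longest matching prefix is /19 -> interface ge-0/0/10.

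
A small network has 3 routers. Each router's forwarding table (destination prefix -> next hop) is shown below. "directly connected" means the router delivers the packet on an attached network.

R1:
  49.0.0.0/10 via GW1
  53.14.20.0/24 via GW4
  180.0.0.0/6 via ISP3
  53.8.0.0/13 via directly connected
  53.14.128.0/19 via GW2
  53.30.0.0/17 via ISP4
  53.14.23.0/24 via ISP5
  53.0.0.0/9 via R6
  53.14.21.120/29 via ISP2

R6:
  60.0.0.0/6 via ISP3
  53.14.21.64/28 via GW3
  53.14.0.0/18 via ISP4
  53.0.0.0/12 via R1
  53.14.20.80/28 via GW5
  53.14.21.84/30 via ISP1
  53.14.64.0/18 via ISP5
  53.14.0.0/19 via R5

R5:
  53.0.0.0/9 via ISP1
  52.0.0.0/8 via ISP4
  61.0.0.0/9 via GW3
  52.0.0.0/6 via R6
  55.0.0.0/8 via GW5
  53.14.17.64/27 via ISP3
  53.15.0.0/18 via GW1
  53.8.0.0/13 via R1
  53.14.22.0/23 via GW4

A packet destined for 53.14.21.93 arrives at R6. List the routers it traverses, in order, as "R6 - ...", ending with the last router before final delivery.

At R6: longest match for 53.14.21.93 is 53.14.0.0/19 -> R5
At R5: longest match for 53.14.21.93 is 53.8.0.0/13 -> R1
At R1: longest match for 53.14.21.93 is 53.8.0.0/13 -> directly connected

R6 - R5 - R1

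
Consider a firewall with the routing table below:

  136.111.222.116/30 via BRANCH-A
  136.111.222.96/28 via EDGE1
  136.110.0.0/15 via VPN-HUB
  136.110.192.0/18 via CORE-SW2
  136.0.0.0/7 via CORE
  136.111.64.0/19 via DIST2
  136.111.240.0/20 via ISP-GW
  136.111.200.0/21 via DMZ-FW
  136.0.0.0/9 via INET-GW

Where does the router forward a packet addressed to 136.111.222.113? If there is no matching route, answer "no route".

Routes whose prefix contains 136.111.222.113:
  136.0.0.0/7 (136.0.0.0 - 137.255.255.255) -> CORE
  136.0.0.0/9 (136.0.0.0 - 136.127.255.255) -> INET-GW
  136.110.0.0/15 (136.110.0.0 - 136.111.255.255) -> VPN-HUB
More-specific entries that do NOT match:
  136.111.222.116/30 (136.111.222.116 - 136.111.222.119) does not contain 136.111.222.113
  136.111.222.96/28 (136.111.222.96 - 136.111.222.111) does not contain 136.111.222.113
  136.111.200.0/21 (136.111.200.0 - 136.111.207.255) does not contain 136.111.222.113
  136.111.240.0/20 (136.111.240.0 - 136.111.255.255) does not contain 136.111.222.113
  136.111.64.0/19 (136.111.64.0 - 136.111.95.255) does not contain 136.111.222.113
  136.110.192.0/18 (136.110.192.0 - 136.110.255.255) does not contain 136.111.222.113
Longest matching prefix is /15 -> next hop VPN-HUB.

VPN-HUB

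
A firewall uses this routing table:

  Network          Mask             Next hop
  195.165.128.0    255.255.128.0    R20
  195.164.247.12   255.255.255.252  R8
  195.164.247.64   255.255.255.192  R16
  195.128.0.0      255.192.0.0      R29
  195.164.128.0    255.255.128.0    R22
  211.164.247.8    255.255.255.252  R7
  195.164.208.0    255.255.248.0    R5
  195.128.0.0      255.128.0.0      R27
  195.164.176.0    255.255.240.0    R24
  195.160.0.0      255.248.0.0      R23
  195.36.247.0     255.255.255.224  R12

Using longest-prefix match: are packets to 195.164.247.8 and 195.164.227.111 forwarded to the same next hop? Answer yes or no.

yes

195.164.247.8: longest match 195.164.128.0/17 -> R22
195.164.227.111: longest match 195.164.128.0/17 -> R22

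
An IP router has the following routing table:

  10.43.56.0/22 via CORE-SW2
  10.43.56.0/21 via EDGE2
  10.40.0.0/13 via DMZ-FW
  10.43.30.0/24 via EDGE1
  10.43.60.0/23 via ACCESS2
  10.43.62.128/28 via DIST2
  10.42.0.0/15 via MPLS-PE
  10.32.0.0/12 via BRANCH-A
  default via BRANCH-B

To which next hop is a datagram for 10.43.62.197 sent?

Routes whose prefix contains 10.43.62.197:
  0.0.0.0/0 (default, matches everything) -> BRANCH-B
  10.32.0.0/12 (10.32.0.0 - 10.47.255.255) -> BRANCH-A
  10.40.0.0/13 (10.40.0.0 - 10.47.255.255) -> DMZ-FW
  10.42.0.0/15 (10.42.0.0 - 10.43.255.255) -> MPLS-PE
  10.43.56.0/21 (10.43.56.0 - 10.43.63.255) -> EDGE2
More-specific entries that do NOT match:
  10.43.62.128/28 (10.43.62.128 - 10.43.62.143) does not contain 10.43.62.197
  10.43.30.0/24 (10.43.30.0 - 10.43.30.255) does not contain 10.43.62.197
  10.43.60.0/23 (10.43.60.0 - 10.43.61.255) does not contain 10.43.62.197
  10.43.56.0/22 (10.43.56.0 - 10.43.59.255) does not contain 10.43.62.197
Longest matching prefix is /21 -> next hop EDGE2.

EDGE2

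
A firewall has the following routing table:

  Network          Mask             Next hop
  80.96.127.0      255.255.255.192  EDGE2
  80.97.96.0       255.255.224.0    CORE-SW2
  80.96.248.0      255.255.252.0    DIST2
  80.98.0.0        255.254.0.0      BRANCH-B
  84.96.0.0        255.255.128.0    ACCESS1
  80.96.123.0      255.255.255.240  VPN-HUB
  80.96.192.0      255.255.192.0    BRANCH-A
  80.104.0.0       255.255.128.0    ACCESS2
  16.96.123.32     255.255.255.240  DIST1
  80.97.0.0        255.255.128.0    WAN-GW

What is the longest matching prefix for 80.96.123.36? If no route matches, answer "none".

none

80.96.123.36 is outside every listed prefix and there is no default route.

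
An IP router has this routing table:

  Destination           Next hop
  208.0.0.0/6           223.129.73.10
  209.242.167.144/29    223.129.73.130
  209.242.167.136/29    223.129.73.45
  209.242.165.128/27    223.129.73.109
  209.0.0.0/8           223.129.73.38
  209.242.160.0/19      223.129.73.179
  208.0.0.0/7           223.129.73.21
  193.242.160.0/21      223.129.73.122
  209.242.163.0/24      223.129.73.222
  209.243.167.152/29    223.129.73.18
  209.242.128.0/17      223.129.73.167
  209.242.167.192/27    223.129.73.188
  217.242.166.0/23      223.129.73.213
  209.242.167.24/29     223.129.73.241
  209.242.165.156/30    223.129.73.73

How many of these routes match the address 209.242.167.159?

5

Prefixes containing 209.242.167.159:
  208.0.0.0/6 (208.0.0.0 - 211.255.255.255)
  208.0.0.0/7 (208.0.0.0 - 209.255.255.255)
  209.0.0.0/8 (209.0.0.0 - 209.255.255.255)
  209.242.128.0/17 (209.242.128.0 - 209.242.255.255)
  209.242.160.0/19 (209.242.160.0 - 209.242.191.255)
Total matching entries: 5.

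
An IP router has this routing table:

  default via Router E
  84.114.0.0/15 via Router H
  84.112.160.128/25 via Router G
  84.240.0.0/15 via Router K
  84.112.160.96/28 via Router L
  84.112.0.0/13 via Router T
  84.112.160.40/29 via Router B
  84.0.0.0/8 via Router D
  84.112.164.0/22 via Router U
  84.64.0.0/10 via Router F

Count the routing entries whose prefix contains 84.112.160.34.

Prefixes containing 84.112.160.34:
  0.0.0.0/0 (default, matches everything)
  84.0.0.0/8 (84.0.0.0 - 84.255.255.255)
  84.64.0.0/10 (84.64.0.0 - 84.127.255.255)
  84.112.0.0/13 (84.112.0.0 - 84.119.255.255)
Total matching entries: 4.

4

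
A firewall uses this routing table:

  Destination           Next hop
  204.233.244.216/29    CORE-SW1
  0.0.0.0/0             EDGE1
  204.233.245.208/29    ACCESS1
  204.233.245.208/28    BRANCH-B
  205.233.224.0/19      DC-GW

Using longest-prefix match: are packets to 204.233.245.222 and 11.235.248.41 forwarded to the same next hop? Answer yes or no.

204.233.245.222: longest match 204.233.245.208/28 -> BRANCH-B
11.235.248.41: longest match 0.0.0.0/0 -> EDGE1

no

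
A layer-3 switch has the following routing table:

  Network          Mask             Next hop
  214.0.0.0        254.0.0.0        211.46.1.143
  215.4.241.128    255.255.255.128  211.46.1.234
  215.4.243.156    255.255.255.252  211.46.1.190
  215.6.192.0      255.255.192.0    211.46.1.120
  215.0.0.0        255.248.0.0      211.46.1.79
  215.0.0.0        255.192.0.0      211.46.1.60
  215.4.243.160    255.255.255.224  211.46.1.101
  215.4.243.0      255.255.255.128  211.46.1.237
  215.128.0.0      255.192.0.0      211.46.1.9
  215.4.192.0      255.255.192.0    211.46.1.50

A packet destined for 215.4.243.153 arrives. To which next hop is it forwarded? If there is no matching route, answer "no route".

211.46.1.50

Routes whose prefix contains 215.4.243.153:
  214.0.0.0/7 (214.0.0.0 - 215.255.255.255) -> 211.46.1.143
  215.0.0.0/10 (215.0.0.0 - 215.63.255.255) -> 211.46.1.60
  215.0.0.0/13 (215.0.0.0 - 215.7.255.255) -> 211.46.1.79
  215.4.192.0/18 (215.4.192.0 - 215.4.255.255) -> 211.46.1.50
More-specific entries that do NOT match:
  215.4.243.156/30 (215.4.243.156 - 215.4.243.159) does not contain 215.4.243.153
  215.4.243.160/27 (215.4.243.160 - 215.4.243.191) does not contain 215.4.243.153
  215.4.241.128/25 (215.4.241.128 - 215.4.241.255) does not contain 215.4.243.153
  215.4.243.0/25 (215.4.243.0 - 215.4.243.127) does not contain 215.4.243.153
Longest matching prefix is /18 -> next hop 211.46.1.50.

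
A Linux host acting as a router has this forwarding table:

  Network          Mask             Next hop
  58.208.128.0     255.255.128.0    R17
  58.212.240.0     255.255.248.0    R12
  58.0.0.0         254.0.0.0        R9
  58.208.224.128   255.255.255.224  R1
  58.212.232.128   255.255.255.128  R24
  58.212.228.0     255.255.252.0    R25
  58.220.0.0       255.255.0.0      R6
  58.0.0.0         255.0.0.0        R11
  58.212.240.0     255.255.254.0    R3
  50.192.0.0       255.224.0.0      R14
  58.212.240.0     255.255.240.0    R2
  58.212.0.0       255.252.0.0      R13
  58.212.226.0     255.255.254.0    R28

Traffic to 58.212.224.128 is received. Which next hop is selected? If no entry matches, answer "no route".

Routes whose prefix contains 58.212.224.128:
  58.0.0.0/7 (58.0.0.0 - 59.255.255.255) -> R9
  58.0.0.0/8 (58.0.0.0 - 58.255.255.255) -> R11
  58.212.0.0/14 (58.212.0.0 - 58.215.255.255) -> R13
More-specific entries that do NOT match:
  58.208.224.128/27 (58.208.224.128 - 58.208.224.159) does not contain 58.212.224.128
  58.212.232.128/25 (58.212.232.128 - 58.212.232.255) does not contain 58.212.224.128
  58.212.240.0/23 (58.212.240.0 - 58.212.241.255) does not contain 58.212.224.128
  58.212.226.0/23 (58.212.226.0 - 58.212.227.255) does not contain 58.212.224.128
  58.212.228.0/22 (58.212.228.0 - 58.212.231.255) does not contain 58.212.224.128
  58.212.240.0/21 (58.212.240.0 - 58.212.247.255) does not contain 58.212.224.128
  58.212.240.0/20 (58.212.240.0 - 58.212.255.255) does not contain 58.212.224.128
  58.208.128.0/17 (58.208.128.0 - 58.208.255.255) does not contain 58.212.224.128
  58.220.0.0/16 (58.220.0.0 - 58.220.255.255) does not contain 58.212.224.128
Longest matching prefix is /14 -> next hop R13.

R13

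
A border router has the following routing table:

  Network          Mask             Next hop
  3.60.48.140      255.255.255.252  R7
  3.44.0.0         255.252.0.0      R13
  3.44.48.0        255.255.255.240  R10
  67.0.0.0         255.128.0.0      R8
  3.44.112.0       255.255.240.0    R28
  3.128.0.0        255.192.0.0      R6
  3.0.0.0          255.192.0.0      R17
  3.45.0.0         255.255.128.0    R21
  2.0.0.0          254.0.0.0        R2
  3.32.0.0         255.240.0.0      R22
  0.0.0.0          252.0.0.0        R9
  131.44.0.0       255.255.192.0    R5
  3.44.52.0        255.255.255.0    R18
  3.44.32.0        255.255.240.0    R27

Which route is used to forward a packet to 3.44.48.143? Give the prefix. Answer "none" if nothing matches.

3.44.0.0/14

Entries matching 3.44.48.143:
  0.0.0.0/6 (0.0.0.0 - 3.255.255.255)
  2.0.0.0/7 (2.0.0.0 - 3.255.255.255)
  3.0.0.0/10 (3.0.0.0 - 3.63.255.255)
  3.32.0.0/12 (3.32.0.0 - 3.47.255.255)
  3.44.0.0/14 (3.44.0.0 - 3.47.255.255)
Most specific is 3.44.0.0/14.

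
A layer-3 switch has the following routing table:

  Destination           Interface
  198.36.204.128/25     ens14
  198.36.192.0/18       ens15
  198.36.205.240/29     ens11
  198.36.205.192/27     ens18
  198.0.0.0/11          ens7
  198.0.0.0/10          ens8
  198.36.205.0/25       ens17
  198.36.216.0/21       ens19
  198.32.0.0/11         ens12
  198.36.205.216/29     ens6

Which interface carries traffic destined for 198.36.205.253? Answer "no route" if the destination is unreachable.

ens15

Routes whose prefix contains 198.36.205.253:
  198.0.0.0/10 (198.0.0.0 - 198.63.255.255) -> ens8
  198.32.0.0/11 (198.32.0.0 - 198.63.255.255) -> ens12
  198.36.192.0/18 (198.36.192.0 - 198.36.255.255) -> ens15
More-specific entries that do NOT match:
  198.36.205.240/29 (198.36.205.240 - 198.36.205.247) does not contain 198.36.205.253
  198.36.205.216/29 (198.36.205.216 - 198.36.205.223) does not contain 198.36.205.253
  198.36.205.192/27 (198.36.205.192 - 198.36.205.223) does not contain 198.36.205.253
  198.36.204.128/25 (198.36.204.128 - 198.36.204.255) does not contain 198.36.205.253
  198.36.205.0/25 (198.36.205.0 - 198.36.205.127) does not contain 198.36.205.253
  198.36.216.0/21 (198.36.216.0 - 198.36.223.255) does not contain 198.36.205.253
Longest matching prefix is /18 -> interface ens15.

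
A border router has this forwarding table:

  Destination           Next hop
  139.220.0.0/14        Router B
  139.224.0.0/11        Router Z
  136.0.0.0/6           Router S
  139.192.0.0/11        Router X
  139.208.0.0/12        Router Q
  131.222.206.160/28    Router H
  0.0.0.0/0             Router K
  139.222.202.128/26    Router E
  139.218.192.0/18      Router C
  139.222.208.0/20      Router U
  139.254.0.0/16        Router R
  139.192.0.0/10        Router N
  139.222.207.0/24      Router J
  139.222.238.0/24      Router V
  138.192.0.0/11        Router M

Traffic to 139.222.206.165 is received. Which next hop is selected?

Router B

Routes whose prefix contains 139.222.206.165:
  0.0.0.0/0 (default, matches everything) -> Router K
  136.0.0.0/6 (136.0.0.0 - 139.255.255.255) -> Router S
  139.192.0.0/10 (139.192.0.0 - 139.255.255.255) -> Router N
  139.192.0.0/11 (139.192.0.0 - 139.223.255.255) -> Router X
  139.208.0.0/12 (139.208.0.0 - 139.223.255.255) -> Router Q
  139.220.0.0/14 (139.220.0.0 - 139.223.255.255) -> Router B
More-specific entries that do NOT match:
  131.222.206.160/28 (131.222.206.160 - 131.222.206.175) does not contain 139.222.206.165
  139.222.202.128/26 (139.222.202.128 - 139.222.202.191) does not contain 139.222.206.165
  139.222.207.0/24 (139.222.207.0 - 139.222.207.255) does not contain 139.222.206.165
  139.222.238.0/24 (139.222.238.0 - 139.222.238.255) does not contain 139.222.206.165
  139.222.208.0/20 (139.222.208.0 - 139.222.223.255) does not contain 139.222.206.165
  139.218.192.0/18 (139.218.192.0 - 139.218.255.255) does not contain 139.222.206.165
  139.254.0.0/16 (139.254.0.0 - 139.254.255.255) does not contain 139.222.206.165
Longest matching prefix is /14 -> next hop Router B.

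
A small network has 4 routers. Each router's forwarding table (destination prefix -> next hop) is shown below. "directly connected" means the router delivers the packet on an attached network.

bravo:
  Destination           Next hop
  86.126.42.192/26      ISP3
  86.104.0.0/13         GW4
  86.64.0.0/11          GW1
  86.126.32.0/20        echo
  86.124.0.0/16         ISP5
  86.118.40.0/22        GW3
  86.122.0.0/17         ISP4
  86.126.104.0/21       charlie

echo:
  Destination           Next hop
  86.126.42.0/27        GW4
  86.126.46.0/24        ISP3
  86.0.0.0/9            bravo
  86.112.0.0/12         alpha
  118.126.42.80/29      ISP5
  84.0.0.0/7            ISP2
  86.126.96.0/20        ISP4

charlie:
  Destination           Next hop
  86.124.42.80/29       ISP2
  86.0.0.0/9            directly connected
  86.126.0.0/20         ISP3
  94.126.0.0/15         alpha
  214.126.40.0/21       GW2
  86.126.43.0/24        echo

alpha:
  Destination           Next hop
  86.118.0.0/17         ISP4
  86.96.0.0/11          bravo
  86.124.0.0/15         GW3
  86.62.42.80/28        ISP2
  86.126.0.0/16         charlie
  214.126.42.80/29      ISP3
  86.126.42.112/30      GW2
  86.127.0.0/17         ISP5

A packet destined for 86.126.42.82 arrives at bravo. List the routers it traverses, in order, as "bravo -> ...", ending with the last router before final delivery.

At bravo: longest match for 86.126.42.82 is 86.126.32.0/20 -> echo
At echo: longest match for 86.126.42.82 is 86.112.0.0/12 -> alpha
At alpha: longest match for 86.126.42.82 is 86.126.0.0/16 -> charlie
At charlie: longest match for 86.126.42.82 is 86.0.0.0/9 -> directly connected

bravo -> echo -> alpha -> charlie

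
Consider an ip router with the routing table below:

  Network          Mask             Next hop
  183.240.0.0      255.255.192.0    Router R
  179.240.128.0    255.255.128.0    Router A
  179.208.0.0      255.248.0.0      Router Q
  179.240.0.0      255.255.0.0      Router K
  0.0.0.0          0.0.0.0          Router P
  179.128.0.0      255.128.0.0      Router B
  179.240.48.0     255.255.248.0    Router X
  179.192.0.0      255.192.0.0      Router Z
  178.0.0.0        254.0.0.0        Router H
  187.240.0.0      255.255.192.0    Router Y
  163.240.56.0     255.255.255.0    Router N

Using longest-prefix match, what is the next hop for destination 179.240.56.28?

Routes whose prefix contains 179.240.56.28:
  0.0.0.0/0 (default, matches everything) -> Router P
  178.0.0.0/7 (178.0.0.0 - 179.255.255.255) -> Router H
  179.128.0.0/9 (179.128.0.0 - 179.255.255.255) -> Router B
  179.192.0.0/10 (179.192.0.0 - 179.255.255.255) -> Router Z
  179.240.0.0/16 (179.240.0.0 - 179.240.255.255) -> Router K
More-specific entries that do NOT match:
  163.240.56.0/24 (163.240.56.0 - 163.240.56.255) does not contain 179.240.56.28
  179.240.48.0/21 (179.240.48.0 - 179.240.55.255) does not contain 179.240.56.28
  183.240.0.0/18 (183.240.0.0 - 183.240.63.255) does not contain 179.240.56.28
  187.240.0.0/18 (187.240.0.0 - 187.240.63.255) does not contain 179.240.56.28
  179.240.128.0/17 (179.240.128.0 - 179.240.255.255) does not contain 179.240.56.28
Longest matching prefix is /16 -> next hop Router K.

Router K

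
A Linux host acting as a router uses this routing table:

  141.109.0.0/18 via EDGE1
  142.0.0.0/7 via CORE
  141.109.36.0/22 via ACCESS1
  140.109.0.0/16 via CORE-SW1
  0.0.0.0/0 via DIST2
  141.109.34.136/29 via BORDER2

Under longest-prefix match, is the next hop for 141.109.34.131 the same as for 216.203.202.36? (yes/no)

no

141.109.34.131: longest match 141.109.0.0/18 -> EDGE1
216.203.202.36: longest match 0.0.0.0/0 -> DIST2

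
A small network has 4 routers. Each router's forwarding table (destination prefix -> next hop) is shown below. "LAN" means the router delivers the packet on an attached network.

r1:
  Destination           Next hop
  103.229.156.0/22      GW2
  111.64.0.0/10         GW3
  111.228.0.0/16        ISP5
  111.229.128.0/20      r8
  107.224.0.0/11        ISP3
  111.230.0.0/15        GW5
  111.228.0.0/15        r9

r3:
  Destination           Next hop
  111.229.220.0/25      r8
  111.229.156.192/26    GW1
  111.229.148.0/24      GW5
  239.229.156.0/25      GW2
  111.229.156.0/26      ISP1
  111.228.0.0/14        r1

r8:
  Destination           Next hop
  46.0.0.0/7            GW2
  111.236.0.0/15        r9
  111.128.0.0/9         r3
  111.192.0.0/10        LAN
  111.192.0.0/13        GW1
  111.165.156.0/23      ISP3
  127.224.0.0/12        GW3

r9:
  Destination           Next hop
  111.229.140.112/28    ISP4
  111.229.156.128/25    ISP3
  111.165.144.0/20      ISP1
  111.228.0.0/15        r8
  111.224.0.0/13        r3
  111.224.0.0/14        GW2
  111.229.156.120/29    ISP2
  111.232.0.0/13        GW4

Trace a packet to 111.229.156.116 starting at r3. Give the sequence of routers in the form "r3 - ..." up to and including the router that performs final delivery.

At r3: longest match for 111.229.156.116 is 111.228.0.0/14 -> r1
At r1: longest match for 111.229.156.116 is 111.228.0.0/15 -> r9
At r9: longest match for 111.229.156.116 is 111.228.0.0/15 -> r8
At r8: longest match for 111.229.156.116 is 111.192.0.0/10 -> LAN

r3 - r1 - r9 - r8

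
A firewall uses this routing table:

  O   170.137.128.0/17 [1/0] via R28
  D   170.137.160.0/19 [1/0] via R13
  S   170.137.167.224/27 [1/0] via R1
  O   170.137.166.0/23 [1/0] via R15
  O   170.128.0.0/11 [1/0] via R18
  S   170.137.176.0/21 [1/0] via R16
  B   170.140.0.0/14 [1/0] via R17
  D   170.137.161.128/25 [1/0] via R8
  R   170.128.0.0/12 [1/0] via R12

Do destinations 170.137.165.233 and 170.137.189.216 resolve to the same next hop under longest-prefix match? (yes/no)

170.137.165.233: longest match 170.137.160.0/19 -> R13
170.137.189.216: longest match 170.137.160.0/19 -> R13

yes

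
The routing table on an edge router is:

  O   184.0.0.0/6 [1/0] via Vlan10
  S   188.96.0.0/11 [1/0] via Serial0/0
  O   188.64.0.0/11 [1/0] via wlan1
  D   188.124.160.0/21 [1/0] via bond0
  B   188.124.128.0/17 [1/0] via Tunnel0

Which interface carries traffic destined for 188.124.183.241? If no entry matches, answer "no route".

Tunnel0

Routes whose prefix contains 188.124.183.241:
  188.96.0.0/11 (188.96.0.0 - 188.127.255.255) -> Serial0/0
  188.124.128.0/17 (188.124.128.0 - 188.124.255.255) -> Tunnel0
More-specific entries that do NOT match:
  188.124.160.0/21 (188.124.160.0 - 188.124.167.255) does not contain 188.124.183.241
Longest matching prefix is /17 -> interface Tunnel0.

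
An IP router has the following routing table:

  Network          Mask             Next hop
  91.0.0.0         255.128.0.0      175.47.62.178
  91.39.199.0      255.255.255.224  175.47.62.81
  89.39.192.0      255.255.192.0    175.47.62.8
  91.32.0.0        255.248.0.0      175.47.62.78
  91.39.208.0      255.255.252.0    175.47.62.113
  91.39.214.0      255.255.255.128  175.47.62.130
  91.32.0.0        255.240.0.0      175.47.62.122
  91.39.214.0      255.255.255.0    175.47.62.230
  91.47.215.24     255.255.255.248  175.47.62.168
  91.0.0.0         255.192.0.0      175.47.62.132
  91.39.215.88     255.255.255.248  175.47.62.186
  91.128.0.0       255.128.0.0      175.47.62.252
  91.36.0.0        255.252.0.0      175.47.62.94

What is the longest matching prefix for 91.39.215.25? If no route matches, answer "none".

Entries matching 91.39.215.25:
  91.0.0.0/9 (91.0.0.0 - 91.127.255.255)
  91.0.0.0/10 (91.0.0.0 - 91.63.255.255)
  91.32.0.0/12 (91.32.0.0 - 91.47.255.255)
  91.32.0.0/13 (91.32.0.0 - 91.39.255.255)
  91.36.0.0/14 (91.36.0.0 - 91.39.255.255)
Most specific is 91.36.0.0/14.

91.36.0.0/14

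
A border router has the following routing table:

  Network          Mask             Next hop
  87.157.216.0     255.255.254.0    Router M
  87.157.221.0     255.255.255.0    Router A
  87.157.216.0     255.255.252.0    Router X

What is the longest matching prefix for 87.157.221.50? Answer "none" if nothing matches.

87.157.221.0/24

Entries matching 87.157.221.50:
  87.157.221.0/24 (87.157.221.0 - 87.157.221.255)
Most specific is 87.157.221.0/24.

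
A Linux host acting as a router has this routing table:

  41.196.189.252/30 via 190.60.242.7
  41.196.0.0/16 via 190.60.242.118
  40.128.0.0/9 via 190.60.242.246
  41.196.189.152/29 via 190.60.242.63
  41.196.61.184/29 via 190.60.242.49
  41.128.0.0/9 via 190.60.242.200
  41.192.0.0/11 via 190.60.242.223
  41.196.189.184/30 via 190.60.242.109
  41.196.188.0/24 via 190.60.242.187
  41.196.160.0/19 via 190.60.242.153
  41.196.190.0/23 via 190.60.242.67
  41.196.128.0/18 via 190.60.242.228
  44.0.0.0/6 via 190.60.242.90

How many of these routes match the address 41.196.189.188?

5

Prefixes containing 41.196.189.188:
  41.128.0.0/9 (41.128.0.0 - 41.255.255.255)
  41.192.0.0/11 (41.192.0.0 - 41.223.255.255)
  41.196.0.0/16 (41.196.0.0 - 41.196.255.255)
  41.196.128.0/18 (41.196.128.0 - 41.196.191.255)
  41.196.160.0/19 (41.196.160.0 - 41.196.191.255)
Total matching entries: 5.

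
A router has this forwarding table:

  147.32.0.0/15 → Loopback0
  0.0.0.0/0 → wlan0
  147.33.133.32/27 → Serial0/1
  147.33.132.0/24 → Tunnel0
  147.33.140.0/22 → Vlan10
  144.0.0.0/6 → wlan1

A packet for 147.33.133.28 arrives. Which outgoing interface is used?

Routes whose prefix contains 147.33.133.28:
  0.0.0.0/0 (default, matches everything) -> wlan0
  144.0.0.0/6 (144.0.0.0 - 147.255.255.255) -> wlan1
  147.32.0.0/15 (147.32.0.0 - 147.33.255.255) -> Loopback0
More-specific entries that do NOT match:
  147.33.133.32/27 (147.33.133.32 - 147.33.133.63) does not contain 147.33.133.28
  147.33.132.0/24 (147.33.132.0 - 147.33.132.255) does not contain 147.33.133.28
  147.33.140.0/22 (147.33.140.0 - 147.33.143.255) does not contain 147.33.133.28
Longest matching prefix is /15 -> interface Loopback0.

Loopback0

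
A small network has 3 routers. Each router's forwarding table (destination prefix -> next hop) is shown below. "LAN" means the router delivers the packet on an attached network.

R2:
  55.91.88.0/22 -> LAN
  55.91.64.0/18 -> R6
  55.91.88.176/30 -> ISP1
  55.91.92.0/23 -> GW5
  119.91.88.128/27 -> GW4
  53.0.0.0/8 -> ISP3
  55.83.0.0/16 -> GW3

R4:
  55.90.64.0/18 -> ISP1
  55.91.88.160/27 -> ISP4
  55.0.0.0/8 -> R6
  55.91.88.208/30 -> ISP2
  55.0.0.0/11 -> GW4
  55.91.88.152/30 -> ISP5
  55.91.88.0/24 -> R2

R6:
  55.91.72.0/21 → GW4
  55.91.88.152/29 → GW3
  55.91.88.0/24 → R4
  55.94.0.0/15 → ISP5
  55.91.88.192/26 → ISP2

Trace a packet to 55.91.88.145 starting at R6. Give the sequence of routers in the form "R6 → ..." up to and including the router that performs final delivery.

At R6: longest match for 55.91.88.145 is 55.91.88.0/24 -> R4
At R4: longest match for 55.91.88.145 is 55.91.88.0/24 -> R2
At R2: longest match for 55.91.88.145 is 55.91.88.0/22 -> LAN

R6 → R4 → R2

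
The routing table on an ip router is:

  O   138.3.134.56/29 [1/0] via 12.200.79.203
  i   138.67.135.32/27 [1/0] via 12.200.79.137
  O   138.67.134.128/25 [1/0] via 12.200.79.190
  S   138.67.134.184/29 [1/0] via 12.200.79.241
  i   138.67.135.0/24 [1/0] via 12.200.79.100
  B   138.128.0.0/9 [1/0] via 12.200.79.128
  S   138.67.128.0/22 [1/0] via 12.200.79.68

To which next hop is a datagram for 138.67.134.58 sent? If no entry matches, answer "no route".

no route

No entry's prefix contains 138.67.134.58; there is no default route.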